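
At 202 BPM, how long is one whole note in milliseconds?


Solution.
One quarter-note beat = 60000 / BPM = 60000 / 202 ms
Whole note = 4 × quarter note
Duration = 4 × 60000 / 202 = 240000 / 202
= 1188.1 ms


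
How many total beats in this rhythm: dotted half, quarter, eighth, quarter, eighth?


Reasoning:
Beat values:
  dotted half = 3 beats
  quarter = 1 beat
  eighth = 0.5 beats
  quarter = 1 beat
  eighth = 0.5 beats
Sum = 3 + 1 + 0.5 + 1 + 0.5
= 6 beats


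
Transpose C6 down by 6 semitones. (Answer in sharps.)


C6: chromatic position 0 in octave 6 → absolute = 6×12 + 0 = 72
Transpose down 6: 72 - 6 = 66
66 = 5×12 + 6 → F# in octave 5
Result = F#5


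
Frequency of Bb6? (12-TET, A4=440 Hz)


f = 440 × 2^(n/12) where n = semitones from A4
Bb6: 25 semitones from A4
f = 440 × 2^(25/12)
f = 1864.66 Hz


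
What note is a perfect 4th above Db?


Working:
A 4th spans 4 letter names, so from D we land on G
A perfect 4th = 5 semitones above Db
Spell G at that pitch: Gb
= Gb


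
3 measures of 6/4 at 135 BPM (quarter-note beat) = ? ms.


Solution.
Quarter-note beat duration = 60000 / 135 ms
Beats per measure (6/4) = 6
One measure = 6 × 60000 / 135 = 360000 / 135 ms
3 measures = 3 × 360000 / 135 = 1080000 / 135
= 8000.0 ms


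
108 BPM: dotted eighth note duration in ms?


Working:
One quarter-note beat = 60000 / BPM = 60000 / 108 ms
Dotted eighth note = 3/4 × quarter note
Duration = 3/4 × 60000 / 108 = 45000 / 108
= 416.7 ms


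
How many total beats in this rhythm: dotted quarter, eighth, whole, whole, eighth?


Beat values:
  dotted quarter = 1.5 beats
  eighth = 0.5 beats
  whole = 4 beats
  whole = 4 beats
  eighth = 0.5 beats
Sum = 1.5 + 0.5 + 4 + 4 + 0.5
= 10.5 beats


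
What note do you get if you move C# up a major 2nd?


Step by step:
major 2nd: 2 letter names, 2 semitones
Letter: C + 1 → D
Pitch: C# + 2 semitones, spelled as a D → D#
= D#


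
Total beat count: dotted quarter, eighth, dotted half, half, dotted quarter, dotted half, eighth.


Let's work it out.
Beat values:
  dotted quarter = 1.5 beats
  eighth = 0.5 beats
  dotted half = 3 beats
  half = 2 beats
  dotted quarter = 1.5 beats
  dotted half = 3 beats
  eighth = 0.5 beats
Sum = 1.5 + 0.5 + 3 + 2 + 1.5 + 3 + 0.5
= 12 beats


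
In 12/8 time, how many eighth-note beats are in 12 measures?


Let's work it out.
Time signature 12/8: the bottom number 8 means the eighth note gets one count
The top number 12 means 12 eighth-note beats per measure
Total = 12 × 12 measures
= 144 eighth-note beats


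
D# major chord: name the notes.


Reasoning:
Major triad = root + major 3rd (4 semitones) + perfect 5th (7 semitones)
A triad on D# stacks thirds, so the chord tones use letter names D-F-A
Root: D#
Major 3rd above D#: F##
Perfect 5th above D#: A#
Chord = D# F## A#


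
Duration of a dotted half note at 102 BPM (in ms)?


Let's work it out.
One quarter-note beat = 60000 / BPM = 60000 / 102 ms
Dotted half note = 3 × quarter note
Duration = 3 × 60000 / 102 = 180000 / 102
= 1764.7 ms


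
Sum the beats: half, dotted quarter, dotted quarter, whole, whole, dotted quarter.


Reasoning:
Beat values:
  half = 2 beats
  dotted quarter = 1.5 beats
  dotted quarter = 1.5 beats
  whole = 4 beats
  whole = 4 beats
  dotted quarter = 1.5 beats
Sum = 2 + 1.5 + 1.5 + 4 + 4 + 1.5
= 14.5 beats


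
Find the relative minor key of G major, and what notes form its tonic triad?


The relative minor shares the major's key signature and starts on its 6th degree
6th degree = a major 6th above the tonic; a major 6th above G is E
→ relative minor of G major is E minor
Tonic triad of E minor = root + minor 3rd + perfect 5th = E G B
= E minor; triad = E G B


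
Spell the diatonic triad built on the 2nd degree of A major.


Reasoning:
A major scale: A B C# D E F# G#
Diatonic triad on degree 2 stacks scale notes 2, 4, 6: B D F#
B→D = 3 semitones; B→F# = 7 semitones → minor triad
= B D F# (minor)


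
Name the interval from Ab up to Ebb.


Solution.
Letter names: A → E spans 5 letter names → a 5th
Semitones: Ab → Ebb = 6 half-steps
A 5th of 6 semitones is a diminished 5th
= diminished 5th


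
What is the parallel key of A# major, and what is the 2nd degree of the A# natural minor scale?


Let's work it out.
Parallel keys share the same tonic but differ in mode
A# major → parallel is A# minor
A# natural minor scale: A# B# C# D# E# F# G#
= A# minor; 2nd degree = B#


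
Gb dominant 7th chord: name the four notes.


Dominant 7th chord = root + major 3rd + perfect 5th + minor 7th
Seventh chords stack in thirds, so the letter names are G-B-D-F
Root: Gb
Major 3rd above Gb: Bb
Perfect 5th above Gb: Db
Minor 7th above Gb: Fb
Chord = Gb Bb Db Fb


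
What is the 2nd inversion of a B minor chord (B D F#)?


Root position: B D F#
2nd inversion: move root and 3rd up an octave
Bass note: F#
Notes (bottom to top) = F# B D


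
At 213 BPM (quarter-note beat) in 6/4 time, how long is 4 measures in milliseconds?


Reasoning:
Quarter-note beat duration = 60000 / 213 ms
Beats per measure (6/4) = 6
One measure = 6 × 60000 / 213 = 360000 / 213 ms
4 measures = 4 × 360000 / 213 = 1440000 / 213
= 6760.6 ms


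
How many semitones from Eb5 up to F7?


Working:
Absolute semitone position = octave×12 + chromatic position
Eb5: 5×12 + 3 = 63
F7: 7×12 + 5 = 89
Difference = 89 - 63 = 26
= 26 semitones


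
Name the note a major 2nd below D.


A 2nd spans 2 letter names, so from D we land on C
A major 2nd = 2 semitones below D
Spell C at that pitch: C
= C


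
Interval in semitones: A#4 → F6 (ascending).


Working:
Absolute semitone position = octave×12 + chromatic position
A#4: 4×12 + 10 = 58
F6: 6×12 + 5 = 77
Difference = 77 - 58 = 19
= 19 semitones


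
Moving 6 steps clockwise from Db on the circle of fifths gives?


Reasoning:
Each clockwise step on the circle of fifths moves up a perfect 5th
From Db: Db → Ab → Eb → Bb → F → C → G
= G


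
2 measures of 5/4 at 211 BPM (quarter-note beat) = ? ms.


Quarter-note beat duration = 60000 / 211 ms
Beats per measure (5/4) = 5
One measure = 5 × 60000 / 211 = 300000 / 211 ms
2 measures = 2 × 300000 / 211 = 600000 / 211
= 2843.6 ms


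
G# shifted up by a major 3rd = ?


major 3rd: 3 letter names, 4 semitones
Letter: G + 2 → B
Pitch: G# + 4 semitones, spelled as a B → B#
= B#


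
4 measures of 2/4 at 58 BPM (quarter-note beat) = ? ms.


Quarter-note beat duration = 60000 / 58 ms
Beats per measure (2/4) = 2
One measure = 2 × 60000 / 58 = 120000 / 58 ms
4 measures = 4 × 120000 / 58 = 480000 / 58
= 8275.9 ms


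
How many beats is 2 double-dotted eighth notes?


Let's work it out.
Base eighth note = 1/2 beats
Dot 1 adds half the previous value: +1/4
Dot 2 adds half the previous value: +1/8
One double-dotted eighth = 1/2 + 1/4 + 1/8 = 7/8
2 of them = 2 × 7/8 = 7/4
= 7/4 beats


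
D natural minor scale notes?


Reasoning:
Natural minor scale pattern: W-H-W-W-H-W-W (2-1-2-2-1-2-2 semitones)
Starting from D:
  D + 2 semitones → E
  E + 1 semitone → F
  F + 2 semitones → G
  G + 2 semitones → A
  A + 1 semitone → Bb
  Bb + 2 semitones → C
  C + 2 semitones → D
Scale = D E F G A Bb C


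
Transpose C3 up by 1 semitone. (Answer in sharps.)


Let's work it out.
C3: chromatic position 0 in octave 3 → absolute = 3×12 + 0 = 36
Transpose up 1: 36 + 1 = 37
37 = 3×12 + 1 → C# in octave 3
Result = C#3


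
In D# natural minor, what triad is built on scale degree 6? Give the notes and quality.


D# natural minor scale: D# E# F# G# A# B C#
Diatonic triad on degree 6 stacks scale notes 6, 1, 3: B D# F#
B→D# = 4 semitones; B→F# = 7 semitones → major triad
= B D# F# (major)


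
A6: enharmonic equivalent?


Step by step:
Enharmonic notes sound the same pitch but are spelled with different letter names
A and G## name the same pitch class
= G##6


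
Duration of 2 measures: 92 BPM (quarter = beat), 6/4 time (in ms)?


Solution.
Quarter-note beat duration = 60000 / 92 ms
Beats per measure (6/4) = 6
One measure = 6 × 60000 / 92 = 360000 / 92 ms
2 measures = 2 × 360000 / 92 = 720000 / 92
= 7826.1 ms


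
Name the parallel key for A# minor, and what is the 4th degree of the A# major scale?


Parallel keys share the same tonic but differ in mode
A# minor → parallel is A# major
A# major scale: A# B# C## D# E# F## G##
= A# major; 4th degree = D#


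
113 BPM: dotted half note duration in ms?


Reasoning:
One quarter-note beat = 60000 / BPM = 60000 / 113 ms
Dotted half note = 3 × quarter note
Duration = 3 × 60000 / 113 = 180000 / 113
= 1592.9 ms


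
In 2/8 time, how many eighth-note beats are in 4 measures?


Solution.
Time signature 2/8: the bottom number 8 means the eighth note gets one count
The top number 2 means 2 eighth-note beats per measure
Total = 2 × 4 measures
= 8 eighth-note beats


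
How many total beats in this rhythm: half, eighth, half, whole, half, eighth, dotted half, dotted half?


Beat values:
  half = 2 beats
  eighth = 0.5 beats
  half = 2 beats
  whole = 4 beats
  half = 2 beats
  eighth = 0.5 beats
  dotted half = 3 beats
  dotted half = 3 beats
Sum = 2 + 0.5 + 2 + 4 + 2 + 0.5 + 3 + 3
= 17 beats


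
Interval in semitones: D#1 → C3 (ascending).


Working:
Absolute semitone position = octave×12 + chromatic position
D#1: 1×12 + 3 = 15
C3: 3×12 + 0 = 36
Difference = 36 - 15 = 21
= 21 semitones


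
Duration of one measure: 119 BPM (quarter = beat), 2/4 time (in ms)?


Quarter-note beat duration = 60000 / 119 ms
Beats per measure (2/4) = 2
One measure = 2 × 60000 / 119 = 120000 / 119 ms
= 1008.4 ms


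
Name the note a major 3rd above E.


Solution.
A 3rd spans 3 letter names, so from E we land on G
A major 3rd = 4 semitones above E
Spell G at that pitch: G#
= G#


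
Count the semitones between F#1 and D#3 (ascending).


Step by step:
Absolute semitone position = octave×12 + chromatic position
F#1: 1×12 + 6 = 18
D#3: 3×12 + 3 = 39
Difference = 39 - 18 = 21
= 21 semitones


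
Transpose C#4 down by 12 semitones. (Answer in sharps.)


C#4: chromatic position 1 in octave 4 → absolute = 4×12 + 1 = 49
Transpose down 12: 49 - 12 = 37
37 = 3×12 + 1 → C# in octave 3
Result = C#3


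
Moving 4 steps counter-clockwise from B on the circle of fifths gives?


Working:
Each counter-clockwise step moves down a perfect 5th (= up a perfect 4th)
From B: B → E → A → D → G
= G


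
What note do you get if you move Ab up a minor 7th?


minor 7th: 7 letter names, 10 semitones
Letter: A + 6 → G
Pitch: Ab + 10 semitones, spelled as a G → Gb
= Gb


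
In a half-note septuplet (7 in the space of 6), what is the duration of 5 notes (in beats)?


Solution.
Septuplet: 7 notes occupy the space of 6 half notes
Space = 6 × 2 = 12 beats
Each septuplet note = 12 / 7 = 12/7 beats
5 notes = 5 × 12/7 = 60/7
= 60/7 beats


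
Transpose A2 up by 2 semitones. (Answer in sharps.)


Solution.
A2: chromatic position 9 in octave 2 → absolute = 2×12 + 9 = 33
Transpose up 2: 33 + 2 = 35
35 = 2×12 + 11 → B in octave 2
Result = B2


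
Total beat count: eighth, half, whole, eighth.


Step by step:
Beat values:
  eighth = 0.5 beats
  half = 2 beats
  whole = 4 beats
  eighth = 0.5 beats
Sum = 0.5 + 2 + 4 + 0.5
= 7 beats


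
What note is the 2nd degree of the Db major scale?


Solution.
Major scale pattern: W-W-H-W-W-W-H (2-2-1-2-2-2-1 semitones)
Starting from Db:
  Db + 2 semitones → Eb
  Eb + 2 semitones → F
  F + 1 semitone → Gb
  Gb + 2 semitones → Ab
  Ab + 2 semitones → Bb
  Bb + 2 semitones → C
  C + 1 semitone → Db
Scale: Db Eb F Gb Ab Bb C
Degree 2 = Eb


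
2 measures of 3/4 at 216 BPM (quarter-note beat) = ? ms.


Let's work it out.
Quarter-note beat duration = 60000 / 216 ms
Beats per measure (3/4) = 3
One measure = 3 × 60000 / 216 = 180000 / 216 ms
2 measures = 2 × 180000 / 216 = 360000 / 216
= 1666.7 ms


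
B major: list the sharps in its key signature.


Reasoning:
Sharp major keys follow the circle of fifths: C(0), G(1), D(2), A(3), E(4), B(5), F#(6), C#(7)
B major has 5 sharps
Order of sharps: F# C# G# D# A# E# B# → first 5: F#, C#, G#, D#, A#
= F#, C#, G#, D#, A#


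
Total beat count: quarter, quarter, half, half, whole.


Let's work it out.
Beat values:
  quarter = 1 beat
  quarter = 1 beat
  half = 2 beats
  half = 2 beats
  whole = 4 beats
Sum = 1 + 1 + 2 + 2 + 4
= 10 beats


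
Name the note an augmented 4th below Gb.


Let's work it out.
A 4th spans 4 letter names, so from G we land on D
An augmented 4th = 6 semitones below Gb
Spell D at that pitch: Dbb
= Dbb


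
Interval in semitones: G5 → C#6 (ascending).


Solution.
Absolute semitone position = octave×12 + chromatic position
G5: 5×12 + 7 = 67
C#6: 6×12 + 1 = 73
Difference = 73 - 67 = 6
= 6 semitones


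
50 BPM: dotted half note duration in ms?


Let's work it out.
One quarter-note beat = 60000 / BPM = 60000 / 50 ms
Dotted half note = 3 × quarter note
Duration = 3 × 60000 / 50 = 180000 / 50
= 3600.0 ms


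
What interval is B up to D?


Reasoning:
Letter names: B → D spans 3 letter names → a 3rd
Semitones: B → D = 3 half-steps
A 3rd of 3 semitones is a minor 3rd
= minor 3rd


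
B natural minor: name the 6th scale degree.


Natural minor scale pattern: W-H-W-W-H-W-W (2-1-2-2-1-2-2 semitones)
Starting from B:
  B + 2 semitones → C#
  C# + 1 semitone → D
  D + 2 semitones → E
  E + 2 semitones → F#
  F# + 1 semitone → G
  G + 2 semitones → A
  A + 2 semitones → B
Scale: B C# D E F# G A
Degree 6 = G


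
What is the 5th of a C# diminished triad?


Diminished triad = root + minor 3rd (3 semitones) + diminished 5th (6 semitones)
A triad on C# stacks thirds, so the chord tones use letter names C-E-G
Root: C#
Minor 3rd above C#: E
Diminished 5th above C#: G
The 5th = G


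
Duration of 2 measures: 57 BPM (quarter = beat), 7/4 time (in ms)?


Let's work it out.
Quarter-note beat duration = 60000 / 57 ms
Beats per measure (7/4) = 7
One measure = 7 × 60000 / 57 = 420000 / 57 ms
2 measures = 2 × 420000 / 57 = 840000 / 57
= 14736.8 ms


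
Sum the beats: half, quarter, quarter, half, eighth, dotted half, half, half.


Beat values:
  half = 2 beats
  quarter = 1 beat
  quarter = 1 beat
  half = 2 beats
  eighth = 0.5 beats
  dotted half = 3 beats
  half = 2 beats
  half = 2 beats
Sum = 2 + 1 + 1 + 2 + 0.5 + 3 + 2 + 2
= 13.5 beats


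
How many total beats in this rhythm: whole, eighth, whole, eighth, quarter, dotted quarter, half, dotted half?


Step by step:
Beat values:
  whole = 4 beats
  eighth = 0.5 beats
  whole = 4 beats
  eighth = 0.5 beats
  quarter = 1 beat
  dotted quarter = 1.5 beats
  half = 2 beats
  dotted half = 3 beats
Sum = 4 + 0.5 + 4 + 0.5 + 1 + 1.5 + 2 + 3
= 16.5 beats


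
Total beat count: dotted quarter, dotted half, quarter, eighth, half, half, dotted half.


Step by step:
Beat values:
  dotted quarter = 1.5 beats
  dotted half = 3 beats
  quarter = 1 beat
  eighth = 0.5 beats
  half = 2 beats
  half = 2 beats
  dotted half = 3 beats
Sum = 1.5 + 3 + 1 + 0.5 + 2 + 2 + 3
= 13 beats


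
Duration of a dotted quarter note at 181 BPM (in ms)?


Let's work it out.
One quarter-note beat = 60000 / BPM = 60000 / 181 ms
Dotted quarter note = 3/2 × quarter note
Duration = 3/2 × 60000 / 181 = 90000 / 181
= 497.2 ms


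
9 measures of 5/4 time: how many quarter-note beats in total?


Step by step:
Time signature 5/4: the bottom number 4 means the quarter note gets one count
The top number 5 means 5 quarter-note beats per measure
Total = 5 × 9 measures
= 45 quarter-note beats


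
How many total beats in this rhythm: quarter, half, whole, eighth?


Beat values:
  quarter = 1 beat
  half = 2 beats
  whole = 4 beats
  eighth = 0.5 beats
Sum = 1 + 2 + 4 + 0.5
= 7.5 beats


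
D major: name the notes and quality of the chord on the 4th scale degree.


Solution.
D major scale: D E F# G A B C#
Diatonic triad on degree 4 stacks scale notes 4, 6, 1: G B D
G→B = 4 semitones; G→D = 7 semitones → major triad
= G B D (major)


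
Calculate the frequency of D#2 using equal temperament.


Let's work it out.
f = 440 × 2^(n/12) where n = semitones from A4
D#2: -30 semitones from A4
f = 440 × 2^(-30/12)
f = 77.78 Hz


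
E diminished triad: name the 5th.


Let's work it out.
Diminished triad = root + minor 3rd (3 semitones) + diminished 5th (6 semitones)
A triad on E stacks thirds, so the chord tones use letter names E-G-B
Root: E
Minor 3rd above E: G
Diminished 5th above E: Bb
The 5th = Bb


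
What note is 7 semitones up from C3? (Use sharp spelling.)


Let's work it out.
C3: chromatic position 0 in octave 3 → absolute = 3×12 + 0 = 36
Transpose up 7: 36 + 7 = 43
43 = 3×12 + 7 → G in octave 3
Result = G3


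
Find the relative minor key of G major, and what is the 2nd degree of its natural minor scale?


The relative minor shares the major's key signature and starts on its 6th degree
6th degree = a major 6th above the tonic; a major 6th above G is E
→ relative minor of G major is E minor
E natural minor scale: E F# G A B C D
= E minor; 2nd degree = F#


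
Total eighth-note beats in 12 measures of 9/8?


Time signature 9/8: the bottom number 8 means the eighth note gets one count
The top number 9 means 9 eighth-note beats per measure
Total = 9 × 12 measures
= 108 eighth-note beats


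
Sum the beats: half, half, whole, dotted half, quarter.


Working:
Beat values:
  half = 2 beats
  half = 2 beats
  whole = 4 beats
  dotted half = 3 beats
  quarter = 1 beat
Sum = 2 + 2 + 4 + 3 + 1
= 12 beats


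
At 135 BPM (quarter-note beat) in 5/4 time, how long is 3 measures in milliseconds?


Quarter-note beat duration = 60000 / 135 ms
Beats per measure (5/4) = 5
One measure = 5 × 60000 / 135 = 300000 / 135 ms
3 measures = 3 × 300000 / 135 = 900000 / 135
= 6666.7 ms


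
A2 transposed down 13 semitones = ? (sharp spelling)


Working:
A2: chromatic position 9 in octave 2 → absolute = 2×12 + 9 = 33
Transpose down 13: 33 - 13 = 20
20 = 1×12 + 8 → G# in octave 1
Result = G#1


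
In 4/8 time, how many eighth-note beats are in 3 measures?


Time signature 4/8: the bottom number 8 means the eighth note gets one count
The top number 4 means 4 eighth-note beats per measure
Total = 4 × 3 measures
= 12 eighth-note beats


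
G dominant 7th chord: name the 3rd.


Solution.
Dominant 7th chord = root + major 3rd + perfect 5th + minor 7th
Seventh chords stack in thirds, so the letter names are G-B-D-F
Root: G
Major 3rd above G: B
Perfect 5th above G: D
Minor 7th above G: F
The 3rd = B


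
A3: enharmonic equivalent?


Reasoning:
Enharmonic notes sound the same pitch but are spelled with different letter names
A and Bbb name the same pitch class
= Bbb3


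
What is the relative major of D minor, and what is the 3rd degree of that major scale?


The relative major shares the key signature and is a minor 3rd above the minor tonic
A minor 3rd above D is F
→ relative major of D minor is F major
F major scale: F G A Bb C D E
= F major; 3rd degree = A


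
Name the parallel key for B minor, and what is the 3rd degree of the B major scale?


Let's work it out.
Parallel keys share the same tonic but differ in mode
B minor → parallel is B major
B major scale: B C# D# E F# G# A#
= B major; 3rd degree = D#


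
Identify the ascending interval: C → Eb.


Let's work it out.
Letter names: C → E spans 3 letter names → a 3rd
Semitones: C → Eb = 3 half-steps
A 3rd of 3 semitones is a minor 3rd
= minor 3rd


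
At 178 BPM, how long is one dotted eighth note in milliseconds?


One quarter-note beat = 60000 / BPM = 60000 / 178 ms
Dotted eighth note = 3/4 × quarter note
Duration = 3/4 × 60000 / 178 = 45000 / 178
= 252.8 ms


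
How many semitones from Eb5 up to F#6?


Absolute semitone position = octave×12 + chromatic position
Eb5: 5×12 + 3 = 63
F#6: 6×12 + 6 = 78
Difference = 78 - 63 = 15
= 15 semitones


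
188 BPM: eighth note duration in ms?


Let's work it out.
One quarter-note beat = 60000 / BPM = 60000 / 188 ms
Eighth note = 1/2 × quarter note
Duration = 1/2 × 60000 / 188 = 30000 / 188
= 159.6 ms


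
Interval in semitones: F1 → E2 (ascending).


Step by step:
Absolute semitone position = octave×12 + chromatic position
F1: 1×12 + 5 = 17
E2: 2×12 + 4 = 28
Difference = 28 - 17 = 11
= 11 semitones


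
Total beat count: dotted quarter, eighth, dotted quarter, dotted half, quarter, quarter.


Solution.
Beat values:
  dotted quarter = 1.5 beats
  eighth = 0.5 beats
  dotted quarter = 1.5 beats
  dotted half = 3 beats
  quarter = 1 beat
  quarter = 1 beat
Sum = 1.5 + 0.5 + 1.5 + 3 + 1 + 1
= 8.5 beats


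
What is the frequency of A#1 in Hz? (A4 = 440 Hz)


Working:
f = 440 × 2^(n/12) where n = semitones from A4
A#1: -35 semitones from A4
f = 440 × 2^(-35/12)
f = 58.27 Hz


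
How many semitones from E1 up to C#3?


Let's work it out.
Absolute semitone position = octave×12 + chromatic position
E1: 1×12 + 4 = 16
C#3: 3×12 + 1 = 37
Difference = 37 - 16 = 21
= 21 semitones


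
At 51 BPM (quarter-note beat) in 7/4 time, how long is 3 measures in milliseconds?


Let's work it out.
Quarter-note beat duration = 60000 / 51 ms
Beats per measure (7/4) = 7
One measure = 7 × 60000 / 51 = 420000 / 51 ms
3 measures = 3 × 420000 / 51 = 1260000 / 51
= 24705.9 ms


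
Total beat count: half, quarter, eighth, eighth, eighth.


Beat values:
  half = 2 beats
  quarter = 1 beat
  eighth = 0.5 beats
  eighth = 0.5 beats
  eighth = 0.5 beats
Sum = 2 + 1 + 0.5 + 0.5 + 0.5
= 4.5 beats


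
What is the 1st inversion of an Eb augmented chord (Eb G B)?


Working:
Root position: Eb G B
1st inversion: move root up an octave
Bass note: G
Notes (bottom to top) = G B Eb


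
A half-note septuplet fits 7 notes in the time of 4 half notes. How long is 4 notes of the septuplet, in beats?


Working:
Septuplet: 7 notes occupy the space of 4 half notes
Space = 4 × 2 = 8 beats
Each septuplet note = 8 / 7 = 8/7 beats
4 notes = 4 × 8/7 = 32/7
= 32/7 beats


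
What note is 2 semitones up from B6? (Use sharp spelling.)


B6: chromatic position 11 in octave 6 → absolute = 6×12 + 11 = 83
Transpose up 2: 83 + 2 = 85
85 = 7×12 + 1 → C# in octave 7
Result = C#7


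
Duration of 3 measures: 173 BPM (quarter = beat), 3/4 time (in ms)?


Step by step:
Quarter-note beat duration = 60000 / 173 ms
Beats per measure (3/4) = 3
One measure = 3 × 60000 / 173 = 180000 / 173 ms
3 measures = 3 × 180000 / 173 = 540000 / 173
= 3121.4 ms


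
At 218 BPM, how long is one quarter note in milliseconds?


Step by step:
One quarter-note beat = 60000 / BPM = 60000 / 218 ms
Duration = 60000 / 218
= 275.2 ms


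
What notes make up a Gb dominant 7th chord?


Dominant 7th chord = root + major 3rd + perfect 5th + minor 7th
Seventh chords stack in thirds, so the letter names are G-B-D-F
Root: Gb
Major 3rd above Gb: Bb
Perfect 5th above Gb: Db
Minor 7th above Gb: Fb
Chord = Gb Bb Db Fb


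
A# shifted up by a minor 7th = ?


Reasoning:
minor 7th: 7 letter names, 10 semitones
Letter: A + 6 → G
Pitch: A# + 10 semitones, spelled as a G → G#
= G#


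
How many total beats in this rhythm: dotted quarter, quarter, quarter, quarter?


Step by step:
Beat values:
  dotted quarter = 1.5 beats
  quarter = 1 beat
  quarter = 1 beat
  quarter = 1 beat
Sum = 1.5 + 1 + 1 + 1
= 4.5 beats


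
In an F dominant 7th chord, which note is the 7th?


Working:
Dominant 7th chord = root + major 3rd + perfect 5th + minor 7th
Seventh chords stack in thirds, so the letter names are F-A-C-E
Root: F
Major 3rd above F: A
Perfect 5th above F: C
Minor 7th above F: Eb
The 7th = Eb


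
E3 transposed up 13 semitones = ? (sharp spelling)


E3: chromatic position 4 in octave 3 → absolute = 3×12 + 4 = 40
Transpose up 13: 40 + 13 = 53
53 = 4×12 + 5 → F in octave 4
Result = F4


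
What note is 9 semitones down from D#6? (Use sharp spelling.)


Step by step:
D#6: chromatic position 3 in octave 6 → absolute = 6×12 + 3 = 75
Transpose down 9: 75 - 9 = 66
66 = 5×12 + 6 → F# in octave 5
Result = F#5


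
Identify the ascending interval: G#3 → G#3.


Let's work it out.
Letter names: G → G spans 1 letter name → a unison
Semitones: G#3 → G#3 = 0 half-steps
A unison of 0 semitones is a perfect unison
= perfect unison


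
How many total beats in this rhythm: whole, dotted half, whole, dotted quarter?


Let's work it out.
Beat values:
  whole = 4 beats
  dotted half = 3 beats
  whole = 4 beats
  dotted quarter = 1.5 beats
Sum = 4 + 3 + 4 + 1.5
= 12.5 beats


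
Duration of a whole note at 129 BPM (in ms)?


Let's work it out.
One quarter-note beat = 60000 / BPM = 60000 / 129 ms
Whole note = 4 × quarter note
Duration = 4 × 60000 / 129 = 240000 / 129
= 1860.5 ms


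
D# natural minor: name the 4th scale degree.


Reasoning:
Natural minor scale pattern: W-H-W-W-H-W-W (2-1-2-2-1-2-2 semitones)
Starting from D#:
  D# + 2 semitones → E#
  E# + 1 semitone → F#
  F# + 2 semitones → G#
  G# + 2 semitones → A#
  A# + 1 semitone → B
  B + 2 semitones → C#
  C# + 2 semitones → D#
Scale: D# E# F# G# A# B C#
Degree 4 = G#


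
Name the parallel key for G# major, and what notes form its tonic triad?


Reasoning:
Parallel keys share the same tonic but differ in mode
G# major → parallel is G# minor
Tonic triad of G# minor = G# B D#
= G# minor; triad = G# B D#


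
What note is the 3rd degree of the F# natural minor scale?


Solution.
Natural minor scale pattern: W-H-W-W-H-W-W (2-1-2-2-1-2-2 semitones)
Starting from F#:
  F# + 2 semitones → G#
  G# + 1 semitone → A
  A + 2 semitones → B
  B + 2 semitones → C#
  C# + 1 semitone → D
  D + 2 semitones → E
  E + 2 semitones → F#
Scale: F# G# A B C# D E
Degree 3 = A


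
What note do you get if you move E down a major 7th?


Step by step:
major 7th: 7 letter names, 11 semitones
Letter: E - 6 → F
Pitch: E - 11 semitones, spelled as an F → F
= F


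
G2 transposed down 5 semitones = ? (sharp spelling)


Solution.
G2: chromatic position 7 in octave 2 → absolute = 2×12 + 7 = 31
Transpose down 5: 31 - 5 = 26
26 = 2×12 + 2 → D in octave 2
Result = D2


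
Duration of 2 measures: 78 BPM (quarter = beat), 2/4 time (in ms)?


Reasoning:
Quarter-note beat duration = 60000 / 78 ms
Beats per measure (2/4) = 2
One measure = 2 × 60000 / 78 = 120000 / 78 ms
2 measures = 2 × 120000 / 78 = 240000 / 78
= 3076.9 ms


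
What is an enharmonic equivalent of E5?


Reasoning:
Enharmonic notes sound the same pitch but are spelled with different letter names
E and Fb name the same pitch class
= Fb5


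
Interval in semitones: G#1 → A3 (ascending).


Reasoning:
Absolute semitone position = octave×12 + chromatic position
G#1: 1×12 + 8 = 20
A3: 3×12 + 9 = 45
Difference = 45 - 20 = 25
= 25 semitones


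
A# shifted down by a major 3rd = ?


Solution.
major 3rd: 3 letter names, 4 semitones
Letter: A - 2 → F
Pitch: A# - 4 semitones, spelled as an F → F#
= F#


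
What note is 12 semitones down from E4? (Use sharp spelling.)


E4: chromatic position 4 in octave 4 → absolute = 4×12 + 4 = 52
Transpose down 12: 52 - 12 = 40
40 = 3×12 + 4 → E in octave 3
Result = E3


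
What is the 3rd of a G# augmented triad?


Working:
Augmented triad = root + major 3rd (4 semitones) + augmented 5th (8 semitones)
A triad on G# stacks thirds, so the chord tones use letter names G-B-D
Root: G#
Major 3rd above G#: B#
Augmented 5th above G#: D##
The 3rd = B#


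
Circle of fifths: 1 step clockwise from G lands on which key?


Reasoning:
Each clockwise step on the circle of fifths moves up a perfect 5th
From G: G → D
= D


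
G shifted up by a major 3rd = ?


Let's work it out.
major 3rd: 3 letter names, 4 semitones
Letter: G + 2 → B
Pitch: G + 4 semitones, spelled as a B → B
= B


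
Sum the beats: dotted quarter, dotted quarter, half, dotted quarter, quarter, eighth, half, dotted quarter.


Step by step:
Beat values:
  dotted quarter = 1.5 beats
  dotted quarter = 1.5 beats
  half = 2 beats
  dotted quarter = 1.5 beats
  quarter = 1 beat
  eighth = 0.5 beats
  half = 2 beats
  dotted quarter = 1.5 beats
Sum = 1.5 + 1.5 + 2 + 1.5 + 1 + 0.5 + 2 + 1.5
= 11.5 beats


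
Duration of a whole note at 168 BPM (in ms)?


Solution.
One quarter-note beat = 60000 / BPM = 60000 / 168 ms
Whole note = 4 × quarter note
Duration = 4 × 60000 / 168 = 240000 / 168
= 1428.6 ms


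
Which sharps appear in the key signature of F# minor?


Sharp minor keys follow the circle of fifths: A(0), E(1), B(2), F#(3), C#(4), G#(5), D#(6), A#(7)
F# minor has 3 sharps
Order of sharps: F# C# G# D# A# E# B# → first 3: F#, C#, G#
= F#, C#, G#


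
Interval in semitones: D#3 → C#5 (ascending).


Let's work it out.
Absolute semitone position = octave×12 + chromatic position
D#3: 3×12 + 3 = 39
C#5: 5×12 + 1 = 61
Difference = 61 - 39 = 22
= 22 semitones


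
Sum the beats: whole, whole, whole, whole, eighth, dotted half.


Beat values:
  whole = 4 beats
  whole = 4 beats
  whole = 4 beats
  whole = 4 beats
  eighth = 0.5 beats
  dotted half = 3 beats
Sum = 4 + 4 + 4 + 4 + 0.5 + 3
= 19.5 beats


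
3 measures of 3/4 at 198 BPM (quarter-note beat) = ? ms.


Step by step:
Quarter-note beat duration = 60000 / 198 ms
Beats per measure (3/4) = 3
One measure = 3 × 60000 / 198 = 180000 / 198 ms
3 measures = 3 × 180000 / 198 = 540000 / 198
= 2727.3 ms


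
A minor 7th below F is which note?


Solution.
A 7th spans 7 letter names, so from F we land on G
A minor 7th = 10 semitones below F
Spell G at that pitch: G
= G


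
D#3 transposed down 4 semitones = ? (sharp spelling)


Working:
D#3: chromatic position 3 in octave 3 → absolute = 3×12 + 3 = 39
Transpose down 4: 39 - 4 = 35
35 = 2×12 + 11 → B in octave 2
Result = B2


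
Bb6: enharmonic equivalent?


Let's work it out.
Enharmonic notes sound the same pitch but are spelled with different letter names
Bb and A# name the same pitch class
= A#6


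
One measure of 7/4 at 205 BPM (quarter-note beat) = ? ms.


Working:
Quarter-note beat duration = 60000 / 205 ms
Beats per measure (7/4) = 7
One measure = 7 × 60000 / 205 = 420000 / 205 ms
= 2048.8 ms


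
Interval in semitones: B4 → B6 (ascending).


Let's work it out.
Absolute semitone position = octave×12 + chromatic position
B4: 4×12 + 11 = 59
B6: 6×12 + 11 = 83
Difference = 83 - 59 = 24
= 24 semitones


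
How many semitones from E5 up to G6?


Absolute semitone position = octave×12 + chromatic position
E5: 5×12 + 4 = 64
G6: 6×12 + 7 = 79
Difference = 79 - 64 = 15
= 15 semitones


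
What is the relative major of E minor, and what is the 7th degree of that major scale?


Reasoning:
The relative major shares the key signature and is a minor 3rd above the minor tonic
A minor 3rd above E is G
→ relative major of E minor is G major
G major scale: G A B C D E F#
= G major; 7th degree = F#


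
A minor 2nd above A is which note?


A 2nd spans 2 letter names, so from A we land on B
A minor 2nd = 1 semitone above A
Spell B at that pitch: Bb
= Bb


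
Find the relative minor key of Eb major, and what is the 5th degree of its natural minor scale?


Working:
The relative minor shares the major's key signature and starts on its 6th degree
6th degree = a major 6th above the tonic; a major 6th above Eb is C
→ relative minor of Eb major is C minor
C natural minor scale: C D Eb F G Ab Bb
= C minor; 5th degree = G


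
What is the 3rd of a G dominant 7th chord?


Step by step:
Dominant 7th chord = root + major 3rd + perfect 5th + minor 7th
Seventh chords stack in thirds, so the letter names are G-B-D-F
Root: G
Major 3rd above G: B
Perfect 5th above G: D
Minor 7th above G: F
The 3rd = B


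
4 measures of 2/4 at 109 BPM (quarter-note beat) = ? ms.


Solution.
Quarter-note beat duration = 60000 / 109 ms
Beats per measure (2/4) = 2
One measure = 2 × 60000 / 109 = 120000 / 109 ms
4 measures = 4 × 120000 / 109 = 480000 / 109
= 4403.7 ms


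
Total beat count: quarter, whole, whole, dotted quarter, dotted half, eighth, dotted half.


Beat values:
  quarter = 1 beat
  whole = 4 beats
  whole = 4 beats
  dotted quarter = 1.5 beats
  dotted half = 3 beats
  eighth = 0.5 beats
  dotted half = 3 beats
Sum = 1 + 4 + 4 + 1.5 + 3 + 0.5 + 3
= 17 beats


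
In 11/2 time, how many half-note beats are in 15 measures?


Reasoning:
Time signature 11/2: the bottom number 2 means the half note gets one count
The top number 11 means 11 half-note beats per measure
Total = 11 × 15 measures
= 165 half-note beats


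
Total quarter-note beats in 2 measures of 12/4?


Time signature 12/4: the bottom number 4 means the quarter note gets one count
The top number 12 means 12 quarter-note beats per measure
Total = 12 × 2 measures
= 24 quarter-note beats


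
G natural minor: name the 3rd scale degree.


Step by step:
Natural minor scale pattern: W-H-W-W-H-W-W (2-1-2-2-1-2-2 semitones)
Starting from G:
  G + 2 semitones → A
  A + 1 semitone → Bb
  Bb + 2 semitones → C
  C + 2 semitones → D
  D + 1 semitone → Eb
  Eb + 2 semitones → F
  F + 2 semitones → G
Scale: G A Bb C D Eb F
Degree 3 = Bb


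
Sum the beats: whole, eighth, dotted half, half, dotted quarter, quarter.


Step by step:
Beat values:
  whole = 4 beats
  eighth = 0.5 beats
  dotted half = 3 beats
  half = 2 beats
  dotted quarter = 1.5 beats
  quarter = 1 beat
Sum = 4 + 0.5 + 3 + 2 + 1.5 + 1
= 12 beats


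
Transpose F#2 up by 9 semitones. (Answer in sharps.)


Step by step:
F#2: chromatic position 6 in octave 2 → absolute = 2×12 + 6 = 30
Transpose up 9: 30 + 9 = 39
39 = 3×12 + 3 → D# in octave 3
Result = D#3


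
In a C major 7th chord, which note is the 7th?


Let's work it out.
Major 7th chord = root + major 3rd + perfect 5th + major 7th
Seventh chords stack in thirds, so the letter names are C-E-G-B
Root: C
Major 3rd above C: E
Perfect 5th above C: G
Major 7th above C: B
The 7th = B


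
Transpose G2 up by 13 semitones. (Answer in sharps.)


G2: chromatic position 7 in octave 2 → absolute = 2×12 + 7 = 31
Transpose up 13: 31 + 13 = 44
44 = 3×12 + 8 → G# in octave 3
Result = G#3


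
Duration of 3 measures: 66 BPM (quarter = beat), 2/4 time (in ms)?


Reasoning:
Quarter-note beat duration = 60000 / 66 ms
Beats per measure (2/4) = 2
One measure = 2 × 60000 / 66 = 120000 / 66 ms
3 measures = 3 × 120000 / 66 = 360000 / 66
= 5454.5 ms


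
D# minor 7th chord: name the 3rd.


Reasoning:
Minor 7th chord = root + minor 3rd + perfect 5th + minor 7th
Seventh chords stack in thirds, so the letter names are D-F-A-C
Root: D#
Minor 3rd above D#: F#
Perfect 5th above D#: A#
Minor 7th above D#: C#
The 3rd = F#


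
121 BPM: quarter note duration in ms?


Working:
One quarter-note beat = 60000 / BPM = 60000 / 121 ms
Duration = 60000 / 121
= 495.9 ms


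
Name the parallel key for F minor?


Working:
Parallel keys share the same tonic but differ in mode
F minor → parallel is F major
= F major


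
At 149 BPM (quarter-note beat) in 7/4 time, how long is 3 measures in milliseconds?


Step by step:
Quarter-note beat duration = 60000 / 149 ms
Beats per measure (7/4) = 7
One measure = 7 × 60000 / 149 = 420000 / 149 ms
3 measures = 3 × 420000 / 149 = 1260000 / 149
= 8456.4 ms


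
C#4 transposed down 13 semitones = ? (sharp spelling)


C#4: chromatic position 1 in octave 4 → absolute = 4×12 + 1 = 49
Transpose down 13: 49 - 13 = 36
36 = 3×12 + 0 → C in octave 3
Result = C3


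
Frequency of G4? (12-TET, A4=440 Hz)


Solution.
f = 440 × 2^(n/12) where n = semitones from A4
G4: -2 semitones from A4
f = 440 × 2^(-2/12)
f = 392.00 Hz


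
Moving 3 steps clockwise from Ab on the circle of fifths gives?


Reasoning:
Each clockwise step on the circle of fifths moves up a perfect 5th
From Ab: Ab → Eb → Bb → F
= F


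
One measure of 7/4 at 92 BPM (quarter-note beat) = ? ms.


Reasoning:
Quarter-note beat duration = 60000 / 92 ms
Beats per measure (7/4) = 7
One measure = 7 × 60000 / 92 = 420000 / 92 ms
= 4565.2 ms


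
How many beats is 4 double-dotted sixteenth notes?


Reasoning:
Base sixteenth note = 1/4 beats
Dot 1 adds half the previous value: +1/8
Dot 2 adds half the previous value: +1/16
One double-dotted sixteenth = 1/4 + 1/8 + 1/16 = 7/16
4 of them = 4 × 7/16 = 7/4
= 7/4 beats


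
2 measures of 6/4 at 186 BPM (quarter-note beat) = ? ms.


Quarter-note beat duration = 60000 / 186 ms
Beats per measure (6/4) = 6
One measure = 6 × 60000 / 186 = 360000 / 186 ms
2 measures = 2 × 360000 / 186 = 720000 / 186
= 3871.0 ms


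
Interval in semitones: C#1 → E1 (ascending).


Reasoning:
Absolute semitone position = octave×12 + chromatic position
C#1: 1×12 + 1 = 13
E1: 1×12 + 4 = 16
Difference = 16 - 13 = 3
= 3 semitones


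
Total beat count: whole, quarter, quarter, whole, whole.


Working:
Beat values:
  whole = 4 beats
  quarter = 1 beat
  quarter = 1 beat
  whole = 4 beats
  whole = 4 beats
Sum = 4 + 1 + 1 + 4 + 4
= 14 beats


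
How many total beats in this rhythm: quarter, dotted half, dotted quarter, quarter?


Reasoning:
Beat values:
  quarter = 1 beat
  dotted half = 3 beats
  dotted quarter = 1.5 beats
  quarter = 1 beat
Sum = 1 + 3 + 1.5 + 1
= 6.5 beats


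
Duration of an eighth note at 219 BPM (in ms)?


Reasoning:
One quarter-note beat = 60000 / BPM = 60000 / 219 ms
Eighth note = 1/2 × quarter note
Duration = 1/2 × 60000 / 219 = 30000 / 219
= 137.0 ms


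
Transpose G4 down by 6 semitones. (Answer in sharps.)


Solution.
G4: chromatic position 7 in octave 4 → absolute = 4×12 + 7 = 55
Transpose down 6: 55 - 6 = 49
49 = 4×12 + 1 → C# in octave 4
Result = C#4


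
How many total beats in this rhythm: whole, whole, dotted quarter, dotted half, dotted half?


Reasoning:
Beat values:
  whole = 4 beats
  whole = 4 beats
  dotted quarter = 1.5 beats
  dotted half = 3 beats
  dotted half = 3 beats
Sum = 4 + 4 + 1.5 + 3 + 3
= 15.5 beats


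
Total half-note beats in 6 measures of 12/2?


Time signature 12/2: the bottom number 2 means the half note gets one count
The top number 12 means 12 half-note beats per measure
Total = 12 × 6 measures
= 72 half-note beats


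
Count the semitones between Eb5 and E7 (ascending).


Let's work it out.
Absolute semitone position = octave×12 + chromatic position
Eb5: 5×12 + 3 = 63
E7: 7×12 + 4 = 88
Difference = 88 - 63 = 25
= 25 semitones


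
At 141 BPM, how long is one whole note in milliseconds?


One quarter-note beat = 60000 / BPM = 60000 / 141 ms
Whole note = 4 × quarter note
Duration = 4 × 60000 / 141 = 240000 / 141
= 1702.1 ms


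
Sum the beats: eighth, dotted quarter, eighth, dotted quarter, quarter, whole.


Step by step:
Beat values:
  eighth = 0.5 beats
  dotted quarter = 1.5 beats
  eighth = 0.5 beats
  dotted quarter = 1.5 beats
  quarter = 1 beat
  whole = 4 beats
Sum = 0.5 + 1.5 + 0.5 + 1.5 + 1 + 4
= 9 beats


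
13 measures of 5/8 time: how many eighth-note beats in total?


Step by step:
Time signature 5/8: the bottom number 8 means the eighth note gets one count
The top number 5 means 5 eighth-note beats per measure
Total = 5 × 13 measures
= 65 eighth-note beats


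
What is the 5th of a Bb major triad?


Step by step:
Major triad = root + major 3rd (4 semitones) + perfect 5th (7 semitones)
A triad on Bb stacks thirds, so the chord tones use letter names B-D-F
Root: Bb
Major 3rd above Bb: D
Perfect 5th above Bb: F
The 5th = F
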